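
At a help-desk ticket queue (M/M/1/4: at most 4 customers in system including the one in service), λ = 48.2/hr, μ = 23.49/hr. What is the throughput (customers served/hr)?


ρ = 2.0519; P_K = (1−ρ)ρ^4/(1−ρ^5) = 0.527147
λ_eff = λ(1 − P_K) = 48.2·(1 − 0.527147) = 48.2·0.472853 = 22.7915 /hr

Final: 22.7915 /hr


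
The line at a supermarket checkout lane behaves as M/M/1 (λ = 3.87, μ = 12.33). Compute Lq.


ρ = 3.87/12.33 = 0.3139
Lq = ρ²/(1−ρ) = 0.09851/0.6861 = 0.1436

Final: 0.1436


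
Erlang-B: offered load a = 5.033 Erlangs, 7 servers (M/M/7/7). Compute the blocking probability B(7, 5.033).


B(c,a) = (a^c/c!) / Σ_{k=0}^{c} a^k/k!
a^7/7! = 16.231475
Σ terms (k=0..7): 1.00000 + 5.03300 + 12.66554 + 21.24856 + 26.73600 + 26.91246 + 22.57507 + 16.23147 = 132.402113
B = 16.231475/132.402113 = 0.122592

Final: 0.122592


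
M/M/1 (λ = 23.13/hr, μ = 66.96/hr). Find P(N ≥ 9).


ρ = 23.13/66.96 = 0.3454
P(N ≥ n) = ρ^n = 0.3454^9 = 0.00007002

Final: 0.00007002


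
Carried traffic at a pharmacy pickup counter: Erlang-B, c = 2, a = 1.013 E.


B(2,1.013) = 0.203115 (Erlang-B)
Carried load = a(1 − B) = 1.013·(1 − 0.203115) = 1.013·0.796885 = 0.8072 E

Final: 0.8072 Erlangs


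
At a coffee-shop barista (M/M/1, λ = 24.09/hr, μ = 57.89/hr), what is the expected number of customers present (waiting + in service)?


ρ = λ/μ = 24.09/57.89 = 0.4161
L = ρ/(1−ρ) = 0.4161/(1 − 0.4161) = 0.4161/0.5839 = 0.7127

Final: 0.7127


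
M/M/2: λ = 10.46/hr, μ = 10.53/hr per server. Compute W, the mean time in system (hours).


a = 0.9934; ρ = 0.4967; P₀ = 0.336294
Lq = P₀·a^c·ρ/(c!(1−ρ)²) = 0.32529
Wq = Lq/λ = 0.32529/10.46 = 0.03110 hr
W = Wq + 1/μ = 0.03110 + 0.09497 = 0.12607 hr

Final: 0.12607 hr


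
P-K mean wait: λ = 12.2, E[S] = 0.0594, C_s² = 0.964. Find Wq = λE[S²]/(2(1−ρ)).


ρ = λ·E[S] = 12.2·0.0594 = 0.7247
E[S²] = E[S]²(1+C_s²) = 0.0594²·(1+0.964) = 0.006930
Wq = λ·E[S²]/(2(1−ρ)) = 12.2·0.006930/(2·0.2753) = 0.15353 hr

Final: 0.15353 hr


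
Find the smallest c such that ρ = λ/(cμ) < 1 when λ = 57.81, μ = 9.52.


Stability requires cμ > λ ⇔ c > λ/μ.
λ/μ = 57.81/9.52 = 6.0725
Minimum integer c = ⌊6.0725⌋ + 1 = 7
Check: 7·9.52 = 66.64 > 57.81, while 6·9.52 = 57.12 ≤ 57.81

Final: 7 servers


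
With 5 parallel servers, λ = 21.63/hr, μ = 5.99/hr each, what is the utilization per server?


ρ = λ/(cμ) = 21.63/(5·5.99) = 21.63/29.95 = 0.7222

Final: 0.7222


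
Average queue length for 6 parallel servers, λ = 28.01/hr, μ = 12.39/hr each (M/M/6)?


a = λ/μ = 2.2607; ρ = a/6 = 0.3768
P₀ = 0.103955
Lq = P₀·a^c·ρ / (c!·(1−ρ)²) = 0.103955·133.49064·0.3768/(720·0.38840)
= 0.01870

Final: 0.01870


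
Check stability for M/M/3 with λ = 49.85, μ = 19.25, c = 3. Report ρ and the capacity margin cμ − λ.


Total capacity cμ = 3·19.25 = 57.75/hr
ρ = λ/(cμ) = 49.85/57.75 = 0.8632
Stable ⇔ ρ < 1: YES
Spare capacity = cμ − λ = 57.75 − 49.85 = 7.90/hr

Final: ρ = 0.8632; stable; margin = 7.90/hr


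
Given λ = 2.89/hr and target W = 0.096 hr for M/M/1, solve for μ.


W = 1/(μ−λ) ⇒ μ − λ = 1/W = 1/0.096 = 10.4167
μ = λ + 1/W = 2.89 + 10.4167 = 13.3067 per hr

Final: 13.3067 /hr


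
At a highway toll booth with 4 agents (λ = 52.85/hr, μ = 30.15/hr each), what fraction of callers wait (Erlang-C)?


a = λ/μ = 1.7529; ρ = a/4 = 0.4382
P₀ = 0.169861 (from M/M/c formula)
C(c,a) = [a^c/(c!(1−ρ))]·P₀ = [9.44128/(24·0.5618)]·0.169861
= 0.70026·0.169861 = 0.118946

Final: 0.118946


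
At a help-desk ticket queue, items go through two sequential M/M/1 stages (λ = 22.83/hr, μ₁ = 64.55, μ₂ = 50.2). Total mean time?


Each node sees arrival rate λ = 22.83/hr (tandem ⇒ throughput preserved).
W₁ = 1/(μ₁−λ) = 1/(64.55−22.83) = 0.02397 hr
W₂ = 1/(μ₂−λ) = 1/(50.2−22.83) = 0.03654 hr
W_total = W₁ + W₂ = 0.02397 + 0.03654 = 0.06051 hr

Final: 0.06051 hr


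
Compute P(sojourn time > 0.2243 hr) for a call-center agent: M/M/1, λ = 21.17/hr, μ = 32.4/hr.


W ~ Exponential(μ−λ) for M/M/1.
μ − λ = 32.4 − 21.17 = 11.2300
P(W > t) = e^{−(μ−λ)t} = e^{−2.5189} = 0.080549

Final: 0.080549


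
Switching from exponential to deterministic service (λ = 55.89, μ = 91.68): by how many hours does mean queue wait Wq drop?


ρ = 55.89/91.68 = 0.6096
Wq(M/M/1) = ρ/(μ−λ) = 0.6096/35.79 = 0.01703 hr
Wq(M/D/1) = ρ/(2(μ−λ)) = 0.008517 hr
Savings = 0.01703 − 0.008517 = 0.008517 hr

Final: 0.008517 hr


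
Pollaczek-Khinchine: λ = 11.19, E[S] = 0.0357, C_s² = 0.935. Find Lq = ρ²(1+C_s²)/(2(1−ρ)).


ρ = λ·E[S] = 11.19·0.0357 = 0.3995
Lq = ρ²(1+C_s²)/(2(1−ρ)) = 0.1596·(1+0.935)/(2·0.6005)
= 0.1596·1.9350/1.2010 = 0.25711

Final: 0.25711


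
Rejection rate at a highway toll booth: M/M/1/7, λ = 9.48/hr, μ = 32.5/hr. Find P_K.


ρ = λ/μ = 9.48/32.5 = 0.2917
P_K = (1−ρ)ρ^K/(1−ρ^(K+1)) = (0.7083·0.0001797)/(1 − 0.00005241)
= 0.0001273/0.999948 = 0.0001273

Final: 0.0001273


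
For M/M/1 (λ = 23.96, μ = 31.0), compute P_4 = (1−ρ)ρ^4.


ρ = 23.96/31.0 = 0.7729
P_n = (1−ρ)·ρ^n = (1 − 0.7729)·0.7729^4 = 0.2271·0.356862 = 0.081042

Final: 0.081042


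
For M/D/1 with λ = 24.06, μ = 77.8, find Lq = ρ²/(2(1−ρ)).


ρ = 24.06/77.8 = 0.3093
M/D/1: Lq = ρ²/(2(1−ρ)) = 0.09564/(2·0.6907) = 0.06923

Final: 0.06923


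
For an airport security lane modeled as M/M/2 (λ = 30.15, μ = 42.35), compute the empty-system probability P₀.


a = λ/μ = 30.15/42.35 = 0.7119; ρ = a/c = 0.3560
Σ_{k=0}^{1} a^k/k! (terms k=0..1) = 1.00000 + 0.71192 = 1.71192
Tail: a^2/(2!(1−ρ)) = 0.50684/(2·0.6440) = 0.39348
P₀ = 1/(1.71192 + 0.39348) = 1/2.10541 = 0.474967

Final: 0.474967


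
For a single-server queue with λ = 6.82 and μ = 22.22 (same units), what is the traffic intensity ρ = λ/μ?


ρ = λ/μ = 6.82/22.22 = 0.3069

Final: 0.3069


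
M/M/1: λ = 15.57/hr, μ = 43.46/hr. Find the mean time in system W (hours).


W = 1/(μ−λ) = 1/(43.46 − 15.57) = 1/27.89 = 0.03586 hr

Final: 0.03586 hr


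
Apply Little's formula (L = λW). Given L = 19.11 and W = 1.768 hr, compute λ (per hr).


λ = L/W = 19.11/1.768 = 10.8088 /hr

Final: 10.8088 /hr


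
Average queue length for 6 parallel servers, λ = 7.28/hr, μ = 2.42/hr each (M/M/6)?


a = λ/μ = 3.0083; ρ = a/6 = 0.5014
P₀ = 0.048543
Lq = P₀·a^c·ρ / (c!·(1−ρ)²) = 0.048543·741.13288·0.5014/(720·0.24862)
= 0.10077

Final: 0.10077


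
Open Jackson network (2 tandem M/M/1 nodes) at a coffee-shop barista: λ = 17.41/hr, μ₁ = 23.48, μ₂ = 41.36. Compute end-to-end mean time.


Each node sees arrival rate λ = 17.41/hr (tandem ⇒ throughput preserved).
W₁ = 1/(μ₁−λ) = 1/(23.48−17.41) = 0.16474 hr
W₂ = 1/(μ₂−λ) = 1/(41.36−17.41) = 0.04175 hr
W_total = W₁ + W₂ = 0.16474 + 0.04175 = 0.20650 hr

Final: 0.20650 hr


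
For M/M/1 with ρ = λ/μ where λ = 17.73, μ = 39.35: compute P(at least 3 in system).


ρ = 17.73/39.35 = 0.4506
P(N ≥ n) = ρ^n = 0.4506^3 = 0.091473

Final: 0.091473


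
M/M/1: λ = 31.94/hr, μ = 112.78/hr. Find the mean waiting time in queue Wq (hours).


ρ = 31.94/112.78 = 0.2832
Wq = ρ/(μ−λ) = 0.2832/(112.78 − 31.94) = 0.2832/80.84 = 0.003503 hr

Final: 0.003503 hr


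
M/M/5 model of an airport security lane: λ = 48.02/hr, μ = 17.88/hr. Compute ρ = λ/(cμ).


ρ = λ/(cμ) = 48.02/(5·17.88) = 48.02/89.40 = 0.5371

Final: 0.5371


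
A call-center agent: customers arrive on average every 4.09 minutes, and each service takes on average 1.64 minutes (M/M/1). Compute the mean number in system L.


λ = 60/4.09 = 14.6699 /hr
μ = 60/1.64 = 36.5854 /hr
ρ = λ/μ = 14.6699/36.5854 = 0.4010
L = ρ/(1−ρ) = 0.4010/0.5990 = 0.6694

Final: 0.6694


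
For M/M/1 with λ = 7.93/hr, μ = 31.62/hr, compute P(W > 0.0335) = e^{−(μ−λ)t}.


W ~ Exponential(μ−λ) for M/M/1.
μ − λ = 31.62 − 7.93 = 23.6900
P(W > t) = e^{−(μ−λ)t} = e^{−0.7936} = 0.452207

Final: 0.452207


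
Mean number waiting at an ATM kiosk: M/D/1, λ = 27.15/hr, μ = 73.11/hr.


ρ = 27.15/73.11 = 0.3714
M/D/1: Lq = ρ²/(2(1−ρ)) = 0.1379/(2·0.6286) = 0.10969

Final: 0.10969


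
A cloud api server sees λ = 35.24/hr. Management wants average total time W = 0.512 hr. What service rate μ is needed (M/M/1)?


W = 1/(μ−λ) ⇒ μ − λ = 1/W = 1/0.512 = 1.9531
μ = λ + 1/W = 35.24 + 1.9531 = 37.1931 per hr

Final: 37.1931 /hr


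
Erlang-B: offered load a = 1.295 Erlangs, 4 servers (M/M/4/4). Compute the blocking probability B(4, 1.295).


B(c,a) = (a^c/c!) / Σ_{k=0}^{c} a^k/k!
a^4/4! = 0.117184
Σ terms (k=0..4): 1.00000 + 1.29500 + 0.83851 + 0.36196 + 0.11718 = 3.612654
B = 0.117184/3.612654 = 0.032437

Final: 0.032437


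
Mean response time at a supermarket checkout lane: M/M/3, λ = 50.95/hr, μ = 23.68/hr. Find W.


a = 2.1516; ρ = 0.7172; P₀ = 0.088210
Lq = P₀·a^c·ρ/(c!(1−ρ)²) = 1.31323
Wq = Lq/λ = 1.31323/50.95 = 0.02577 hr
W = Wq + 1/μ = 0.02577 + 0.04223 = 0.06800 hr

Final: 0.06800 hr


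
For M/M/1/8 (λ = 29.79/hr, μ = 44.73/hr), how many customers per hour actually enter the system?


ρ = 0.6660; P_K = (1−ρ)ρ^8/(1−ρ^9) = 0.013270
λ_eff = λ(1 − P_K) = 29.79·(1 − 0.013270) = 29.79·0.986730 = 29.3947 /hr

Final: 29.3947 /hr


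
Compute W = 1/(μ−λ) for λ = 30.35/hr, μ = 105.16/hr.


W = 1/(μ−λ) = 1/(105.16 − 30.35) = 1/74.81 = 0.01337 hr

Final: 0.01337 hr


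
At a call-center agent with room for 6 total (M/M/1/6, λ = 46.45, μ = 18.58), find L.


ρ = 46.45/18.58 = 2.5000
L = ρ[1 − (K+1)ρ^K + Kρ^(K+1)] / [(1−ρ)(1−ρ^(K+1))]
Numerator: 2.5000·(1 − 7·244.140625 + 6·610.351563) = 4885.312500
Denominator: (-1.5000)·(-609.351563) = 914.027344
L = 4885.312500/914.027344 = 5.3448

Final: 5.3448


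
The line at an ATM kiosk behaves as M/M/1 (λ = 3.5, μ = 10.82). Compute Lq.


ρ = 3.5/10.82 = 0.3235
Lq = ρ²/(1−ρ) = 0.1046/0.6765 = 0.1547

Final: 0.1547


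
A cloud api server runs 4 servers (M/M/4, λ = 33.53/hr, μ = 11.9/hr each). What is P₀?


a = λ/μ = 33.53/11.9 = 2.8176; ρ = a/c = 0.7044
Σ_{k=0}^{3} a^k/k! (terms k=0..3) = 1.00000 + 2.81765 + 3.96957 + 3.72828 = 11.51549
Tail: a^4/(4!(1−ρ)) = 63.02986/(24·0.2956) = 8.88481
P₀ = 1/(11.51549 + 8.88481) = 1/20.40030 = 0.049019

Final: 0.049019


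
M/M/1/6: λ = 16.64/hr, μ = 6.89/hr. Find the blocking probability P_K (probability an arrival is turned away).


ρ = λ/μ = 16.64/6.89 = 2.4151
P_K = (1−ρ)ρ^K/(1−ρ^(K+1)) = (-1.4151·198.428752)/(1 − 479.224155)
= -280.795403/-478.224155 = 0.587163

Final: 0.587163


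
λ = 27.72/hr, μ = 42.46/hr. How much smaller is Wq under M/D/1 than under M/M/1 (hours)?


ρ = 27.72/42.46 = 0.6528
Wq(M/M/1) = ρ/(μ−λ) = 0.6528/14.74 = 0.04429 hr
Wq(M/D/1) = ρ/(2(μ−λ)) = 0.02215 hr
Savings = 0.04429 − 0.02215 = 0.02215 hr

Final: 0.02215 hr


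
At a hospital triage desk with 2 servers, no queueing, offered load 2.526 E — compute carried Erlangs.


B(2,2.526) = 0.475012 (Erlang-B)
Carried load = a(1 − B) = 2.526·(1 − 0.475012) = 2.526·0.524988 = 1.3261 E

Final: 1.3261 Erlangs


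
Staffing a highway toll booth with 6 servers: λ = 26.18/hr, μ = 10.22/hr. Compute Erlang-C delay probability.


a = λ/μ = 2.5616; ρ = a/6 = 0.4269
P₀ = 0.076673 (from M/M/c formula)
C(c,a) = [a^c/(c!(1−ρ))]·P₀ = [282.56117/(720·0.5731)]·0.076673
= 0.68483·0.076673 = 0.052507

Final: 0.052507


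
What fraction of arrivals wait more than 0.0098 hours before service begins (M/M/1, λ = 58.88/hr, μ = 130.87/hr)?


ρ = 58.88/130.87 = 0.4499
P(Wq > t) = ρ·e^{−(μ−λ)t} = 0.4499·e^{−0.7055}
= 0.4499·0.493861 = 0.222194

Final: 0.222194


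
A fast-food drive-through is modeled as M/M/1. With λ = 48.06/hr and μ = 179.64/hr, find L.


ρ = λ/μ = 48.06/179.64 = 0.2675
L = ρ/(1−ρ) = 0.2675/(1 − 0.2675) = 0.2675/0.7325 = 0.3653

Final: 0.3653


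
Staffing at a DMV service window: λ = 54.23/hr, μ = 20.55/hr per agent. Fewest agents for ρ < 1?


Stability requires cμ > λ ⇔ c > λ/μ.
λ/μ = 54.23/20.55 = 2.6389
Minimum integer c = ⌊2.6389⌋ + 1 = 3
Check: 3·20.55 = 61.65 > 54.23, while 2·20.55 = 41.10 ≤ 54.23

Final: 3 servers


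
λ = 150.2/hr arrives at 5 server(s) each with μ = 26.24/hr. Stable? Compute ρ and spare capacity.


Total capacity cμ = 5·26.24 = 131.20/hr
ρ = λ/(cμ) = 150.2/131.20 = 1.1448
Stable ⇔ ρ < 1: NO
Spare capacity = cμ − λ = 131.20 − 150.2 = -19.00/hr

Final: ρ = 1.1448; unstable; margin = -19.00/hr


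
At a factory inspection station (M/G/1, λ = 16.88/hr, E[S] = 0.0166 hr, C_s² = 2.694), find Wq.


ρ = λ·E[S] = 16.88·0.0166 = 0.2802
E[S²] = E[S]²(1+C_s²) = 0.0166²·(1+2.694) = 0.001018
Wq = λ·E[S²]/(2(1−ρ)) = 16.88·0.001018/(2·0.7198) = 0.01194 hr

Final: 0.01194 hr


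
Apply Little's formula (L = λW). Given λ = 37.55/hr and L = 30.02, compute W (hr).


W = L/λ = 30.02/37.55 = 0.7995 hr

Final: 0.7995 hr


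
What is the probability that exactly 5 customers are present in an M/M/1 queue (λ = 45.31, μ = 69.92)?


ρ = 45.31/69.92 = 0.6480
P_n = (1−ρ)·ρ^n = (1 − 0.6480)·0.6480^5 = 0.3520·0.114278 = 0.040223

Final: 0.040223


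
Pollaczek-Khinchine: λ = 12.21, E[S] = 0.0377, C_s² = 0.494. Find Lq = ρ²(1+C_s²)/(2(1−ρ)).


ρ = λ·E[S] = 12.21·0.0377 = 0.4603
Lq = ρ²(1+C_s²)/(2(1−ρ)) = 0.2119·(1+0.494)/(2·0.5397)
= 0.2119·1.4940/1.0794 = 0.29329

Final: 0.29329


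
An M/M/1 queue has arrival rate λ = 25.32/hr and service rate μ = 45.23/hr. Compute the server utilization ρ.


ρ = λ/μ = 25.32/45.23 = 0.5598

Final: 0.5598


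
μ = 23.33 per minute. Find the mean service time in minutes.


Mean service time = 1/μ = 1/23.33 minute = 0.04286 minute
In minutes: 0.04286 × 1 = 0.04286 min

Final: 0.04286 min


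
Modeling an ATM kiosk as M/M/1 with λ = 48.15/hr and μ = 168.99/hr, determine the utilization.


ρ = λ/μ = 48.15/168.99 = 0.2849

Final: 0.2849


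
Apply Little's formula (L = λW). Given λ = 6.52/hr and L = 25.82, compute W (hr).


W = L/λ = 25.82/6.52 = 3.9601 hr

Final: 3.9601 hr


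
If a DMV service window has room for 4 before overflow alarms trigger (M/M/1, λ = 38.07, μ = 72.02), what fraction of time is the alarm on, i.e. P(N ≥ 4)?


ρ = 38.07/72.02 = 0.5286
P(N ≥ n) = ρ^n = 0.5286^4 = 0.078076

Final: 0.078076


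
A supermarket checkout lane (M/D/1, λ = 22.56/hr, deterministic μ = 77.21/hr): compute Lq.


ρ = 22.56/77.21 = 0.2922
M/D/1: Lq = ρ²/(2(1−ρ)) = 0.08538/(2·0.7078) = 0.06031

Final: 0.06031


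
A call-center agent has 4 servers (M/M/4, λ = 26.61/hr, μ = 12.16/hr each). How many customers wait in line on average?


a = λ/μ = 2.1883; ρ = a/4 = 0.5471
P₀ = 0.105944
Lq = P₀·a^c·ρ / (c!·(1−ρ)²) = 0.105944·22.93217·0.5471/(24·0.20514)
= 0.26997

Final: 0.26997


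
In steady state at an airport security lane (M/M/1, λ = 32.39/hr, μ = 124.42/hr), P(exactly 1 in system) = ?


ρ = 32.39/124.42 = 0.2603
P_n = (1−ρ)·ρ^n = (1 − 0.2603)·0.2603^1 = 0.7397·0.260328 = 0.192557

Final: 0.192557


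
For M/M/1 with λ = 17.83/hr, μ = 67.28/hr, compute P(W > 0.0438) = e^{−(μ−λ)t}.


W ~ Exponential(μ−λ) for M/M/1.
μ − λ = 67.28 − 17.83 = 49.4500
P(W > t) = e^{−(μ−λ)t} = e^{−2.1659} = 0.114646

Final: 0.114646


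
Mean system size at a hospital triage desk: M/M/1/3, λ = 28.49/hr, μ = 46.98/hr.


ρ = 28.49/46.98 = 0.6064
L = ρ[1 − (K+1)ρ^K + Kρ^(K+1)] / [(1−ρ)(1−ρ^(K+1))]
Numerator: 0.6064·(1 − 4·0.223017 + 3·0.135244) = 0.311500
Denominator: (0.3936)·(0.864756) = 0.340344
L = 0.311500/0.340344 = 0.9153

Final: 0.9153


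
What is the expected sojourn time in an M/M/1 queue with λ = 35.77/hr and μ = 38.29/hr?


W = 1/(μ−λ) = 1/(38.29 − 35.77) = 1/2.52 = 0.3968 hr

Final: 0.3968 hr


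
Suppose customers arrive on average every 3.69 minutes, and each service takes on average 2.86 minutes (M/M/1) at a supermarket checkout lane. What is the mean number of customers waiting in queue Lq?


λ = 60/3.69 = 16.2602 /hr
μ = 60/2.86 = 20.9790 /hr
ρ = λ/μ = 16.2602/20.9790 = 0.7751
Lq = ρ²/(1−ρ) = 0.6007/0.2249 = 2.6707

Final: 2.6707


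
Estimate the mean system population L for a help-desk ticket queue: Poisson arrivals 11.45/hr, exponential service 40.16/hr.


ρ = λ/μ = 11.45/40.16 = 0.2851
L = ρ/(1−ρ) = 0.2851/(1 − 0.2851) = 0.2851/0.7149 = 0.3988

Final: 0.3988


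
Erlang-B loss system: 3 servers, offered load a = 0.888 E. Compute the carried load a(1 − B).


B(3,0.888) = 0.048648 (Erlang-B)
Carried load = a(1 − B) = 0.888·(1 − 0.048648) = 0.888·0.951352 = 0.8448 E

Final: 0.8448 Erlangs


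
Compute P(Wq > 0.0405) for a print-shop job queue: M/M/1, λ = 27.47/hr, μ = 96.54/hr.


ρ = 27.47/96.54 = 0.2845
P(Wq > t) = ρ·e^{−(μ−λ)t} = 0.2845·e^{−2.7973}
= 0.2845·0.060972 = 0.017349

Final: 0.017349


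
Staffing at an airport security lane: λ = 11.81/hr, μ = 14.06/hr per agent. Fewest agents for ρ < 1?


Stability requires cμ > λ ⇔ c > λ/μ.
λ/μ = 11.81/14.06 = 0.8400
Minimum integer c = ⌊0.8400⌋ + 1 = 1
Check: 1·14.06 = 14.06 > 11.81, while 0·14.06 = 0.00 ≤ 11.81

Final: 1 servers


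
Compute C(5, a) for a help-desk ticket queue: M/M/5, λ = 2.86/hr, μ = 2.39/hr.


a = λ/μ = 1.1967; ρ = a/5 = 0.2393
P₀ = 0.302064 (from M/M/c formula)
C(c,a) = [a^c/(c!(1−ρ))]·P₀ = [2.45381/(120·0.7607)]·0.302064
= 0.02688·0.302064 = 0.008120

Final: 0.008120


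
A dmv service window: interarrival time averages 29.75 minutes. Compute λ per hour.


λ = 1/(interarrival time) in consistent units.
1 hour = 60 min, so λ = 60/29.75 = 2.0168 per hour

Final: 2.0168 /hr


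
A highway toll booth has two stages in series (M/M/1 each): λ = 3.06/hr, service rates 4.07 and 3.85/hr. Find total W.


Each node sees arrival rate λ = 3.06/hr (tandem ⇒ throughput preserved).
W₁ = 1/(μ₁−λ) = 1/(4.07−3.06) = 0.99010 hr
W₂ = 1/(μ₂−λ) = 1/(3.85−3.06) = 1.26582 hr
W_total = W₁ + W₂ = 0.99010 + 1.26582 = 2.25592 hr

Final: 2.25592 hr


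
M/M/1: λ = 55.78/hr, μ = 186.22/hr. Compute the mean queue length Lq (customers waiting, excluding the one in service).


ρ = 55.78/186.22 = 0.2995
Lq = ρ²/(1−ρ) = 0.08972/0.7005 = 0.1281

Final: 0.1281


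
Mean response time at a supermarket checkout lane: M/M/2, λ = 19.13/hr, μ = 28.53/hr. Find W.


a = 0.6705; ρ = 0.3353; P₀ = 0.497834
Lq = P₀·a^c·ρ/(c!(1−ρ)²) = 0.08491
Wq = Lq/λ = 0.08491/19.13 = 0.004439 hr
W = Wq + 1/μ = 0.004439 + 0.03505 = 0.03949 hr

Final: 0.03949 hr


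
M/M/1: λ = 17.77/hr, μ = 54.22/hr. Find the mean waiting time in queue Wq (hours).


ρ = 17.77/54.22 = 0.3277
Wq = ρ/(μ−λ) = 0.3277/(54.22 − 17.77) = 0.3277/36.45 = 0.008991 hr

Final: 0.008991 hr


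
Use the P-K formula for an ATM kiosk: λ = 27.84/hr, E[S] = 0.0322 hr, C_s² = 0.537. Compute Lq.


ρ = λ·E[S] = 27.84·0.0322 = 0.8964
Lq = ρ²(1+C_s²)/(2(1−ρ)) = 0.8036·(1+0.537)/(2·0.1036)
= 0.8036·1.5370/0.2071 = 5.96397

Final: 5.96397


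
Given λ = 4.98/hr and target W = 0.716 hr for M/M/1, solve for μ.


W = 1/(μ−λ) ⇒ μ − λ = 1/W = 1/0.716 = 1.3966
μ = λ + 1/W = 4.98 + 1.3966 = 6.3766 per hr

Final: 6.3766 /hr


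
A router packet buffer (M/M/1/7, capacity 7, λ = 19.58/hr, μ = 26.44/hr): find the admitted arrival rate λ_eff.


ρ = 0.7405; P_K = (1−ρ)ρ^7/(1−ρ^8) = 0.034841
λ_eff = λ(1 − P_K) = 19.58·(1 − 0.034841) = 19.58·0.965159 = 18.8978 /hr

Final: 18.8978 /hr


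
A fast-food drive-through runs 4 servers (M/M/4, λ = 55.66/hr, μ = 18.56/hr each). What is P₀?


a = λ/μ = 55.66/18.56 = 2.9989; ρ = a/c = 0.7497
Σ_{k=0}^{3} a^k/k! (terms k=0..3) = 1.00000 + 2.99892 + 4.49677 + 4.49515 = 12.99084
Tail: a^4/(4!(1−ρ)) = 80.88368/(24·0.2503) = 13.46610
P₀ = 1/(12.99084 + 13.46610) = 1/26.45695 = 0.037797

Final: 0.037797


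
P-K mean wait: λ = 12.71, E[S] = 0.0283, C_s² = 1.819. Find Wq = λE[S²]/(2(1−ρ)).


ρ = λ·E[S] = 12.71·0.0283 = 0.3597
E[S²] = E[S]²(1+C_s²) = 0.0283²·(1+1.819) = 0.002258
Wq = λ·E[S²]/(2(1−ρ)) = 12.71·0.002258/(2·0.6403) = 0.02241 hr

Final: 0.02241 hr


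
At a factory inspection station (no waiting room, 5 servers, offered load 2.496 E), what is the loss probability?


B(c,a) = (a^c/c!) / Σ_{k=0}^{c} a^k/k!
a^5/5! = 0.807312
Σ terms (k=0..5): 1.00000 + 2.49600 + 3.11501 + 2.59169 + 1.61721 + 0.80731 = 11.627220
B = 0.807312/11.627220 = 0.069433

Final: 0.069433


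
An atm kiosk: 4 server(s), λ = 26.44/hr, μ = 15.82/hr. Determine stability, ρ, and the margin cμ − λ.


Total capacity cμ = 4·15.82 = 63.28/hr
ρ = λ/(cμ) = 26.44/63.28 = 0.4178
Stable ⇔ ρ < 1: YES
Spare capacity = cμ − λ = 63.28 − 26.44 = 36.84/hr

Final: ρ = 0.4178; stable; margin = 36.84/hr


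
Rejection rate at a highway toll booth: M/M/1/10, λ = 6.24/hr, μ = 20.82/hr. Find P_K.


ρ = λ/μ = 6.24/20.82 = 0.2997
P_K = (1−ρ)ρ^K/(1−ρ^(K+1)) = (0.7003·0.000005848)/(1 − 0.000001753)
= 0.000004096/0.999998 = 0.000004096

Final: 0.000004096


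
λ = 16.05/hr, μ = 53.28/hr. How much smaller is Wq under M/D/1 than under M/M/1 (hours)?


ρ = 16.05/53.28 = 0.3012
Wq(M/M/1) = ρ/(μ−λ) = 0.3012/37.23 = 0.008091 hr
Wq(M/D/1) = ρ/(2(μ−λ)) = 0.004046 hr
Savings = 0.008091 − 0.004046 = 0.004046 hr

Final: 0.004046 hr


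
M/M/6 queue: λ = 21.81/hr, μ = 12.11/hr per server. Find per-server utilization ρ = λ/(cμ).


ρ = λ/(cμ) = 21.81/(6·12.11) = 21.81/72.66 = 0.3002

Final: 0.3002


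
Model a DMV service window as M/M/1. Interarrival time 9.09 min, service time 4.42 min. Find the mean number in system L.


λ = 60/9.09 = 6.6007 /hr
μ = 60/4.42 = 13.5747 /hr
ρ = λ/μ = 6.6007/13.5747 = 0.4862
L = ρ/(1−ρ) = 0.4862/0.5138 = 0.9465

Final: 0.9465


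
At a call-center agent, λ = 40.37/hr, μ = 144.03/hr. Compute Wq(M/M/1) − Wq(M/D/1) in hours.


ρ = 40.37/144.03 = 0.2803
Wq(M/M/1) = ρ/(μ−λ) = 0.2803/103.66 = 0.002704 hr
Wq(M/D/1) = ρ/(2(μ−λ)) = 0.001352 hr
Savings = 0.002704 − 0.001352 = 0.001352 hr

Final: 0.001352 hr


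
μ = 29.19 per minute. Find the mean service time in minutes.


Mean service time = 1/μ = 1/29.19 minute = 0.03426 minute
In minutes: 0.03426 × 1 = 0.03426 min

Final: 0.03426 min


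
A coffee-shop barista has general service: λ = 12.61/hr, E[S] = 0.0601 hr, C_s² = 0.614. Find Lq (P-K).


ρ = λ·E[S] = 12.61·0.0601 = 0.7579
Lq = ρ²(1+C_s²)/(2(1−ρ)) = 0.5744·(1+0.614)/(2·0.2421)
= 0.5744·1.6140/0.4843 = 1.91420

Final: 1.91420


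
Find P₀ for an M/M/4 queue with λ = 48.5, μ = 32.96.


a = λ/μ = 48.5/32.96 = 1.4715; ρ = a/c = 0.3679
Σ_{k=0}^{3} a^k/k! (terms k=0..3) = 1.00000 + 1.47148 + 1.08263 + 0.53102 = 4.08513
Tail: a^4/(4!(1−ρ)) = 4.68833/(24·0.6321) = 0.30903
P₀ = 1/(4.08513 + 0.30903) = 1/4.39416 = 0.227575

Final: 0.227575


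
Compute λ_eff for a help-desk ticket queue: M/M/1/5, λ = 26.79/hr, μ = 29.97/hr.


ρ = 0.8939; P_K = (1−ρ)ρ^5/(1−ρ^6) = 0.123631
λ_eff = λ(1 − P_K) = 26.79·(1 − 0.123631) = 26.79·0.876369 = 23.4779 /hr

Final: 23.4779 /hr


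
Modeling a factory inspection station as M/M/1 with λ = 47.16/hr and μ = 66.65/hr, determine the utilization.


ρ = λ/μ = 47.16/66.65 = 0.7076

Final: 0.7076


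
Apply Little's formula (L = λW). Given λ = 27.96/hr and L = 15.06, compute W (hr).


W = L/λ = 15.06/27.96 = 0.5386 hr

Final: 0.5386 hr


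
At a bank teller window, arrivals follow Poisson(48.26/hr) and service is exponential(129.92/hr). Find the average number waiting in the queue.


ρ = 48.26/129.92 = 0.3715
Lq = ρ²/(1−ρ) = 0.1380/0.6285 = 0.2195

Final: 0.2195


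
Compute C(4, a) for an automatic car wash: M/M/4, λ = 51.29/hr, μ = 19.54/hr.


a = λ/μ = 2.6249; ρ = a/4 = 0.6562
P₀ = 0.063141 (from M/M/c formula)
C(c,a) = [a^c/(c!(1−ρ))]·P₀ = [47.47146/(24·0.3438)]·0.063141
= 5.75358·0.063141 = 0.363285

Final: 0.363285


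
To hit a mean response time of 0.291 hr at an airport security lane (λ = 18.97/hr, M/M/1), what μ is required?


W = 1/(μ−λ) ⇒ μ − λ = 1/W = 1/0.291 = 3.4364
μ = λ + 1/W = 18.97 + 3.4364 = 22.4064 per hr

Final: 22.4064 /hr


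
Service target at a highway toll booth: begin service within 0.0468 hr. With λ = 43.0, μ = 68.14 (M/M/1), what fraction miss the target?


ρ = 43.0/68.14 = 0.6311
P(Wq > t) = ρ·e^{−(μ−λ)t} = 0.6311·e^{−1.1766}
= 0.6311·0.308340 = 0.194579

Final: 0.194579


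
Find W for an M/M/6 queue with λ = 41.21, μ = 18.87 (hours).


a = 2.1839; ρ = 0.3640; P₀ = 0.112319
Lq = P₀·a^c·ρ/(c!(1−ρ)²) = 0.01523
Wq = Lq/λ = 0.01523/41.21 = 0.0003695 hr
W = Wq + 1/μ = 0.0003695 + 0.05299 = 0.05336 hr

Final: 0.05336 hr


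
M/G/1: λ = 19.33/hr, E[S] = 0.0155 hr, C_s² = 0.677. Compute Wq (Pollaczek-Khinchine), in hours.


ρ = λ·E[S] = 19.33·0.0155 = 0.2996
E[S²] = E[S]²(1+C_s²) = 0.0155²·(1+0.677) = 0.0004029
Wq = λ·E[S²]/(2(1−ρ)) = 19.33·0.0004029/(2·0.7004) = 0.005560 hr

Final: 0.005560 hr


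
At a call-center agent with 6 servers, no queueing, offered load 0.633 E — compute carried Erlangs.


B(6,0.633) = 0.00004744 (Erlang-B)
Carried load = a(1 − B) = 0.633·(1 − 0.00004744) = 0.633·0.999953 = 0.6330 E

Final: 0.6330 Erlangs


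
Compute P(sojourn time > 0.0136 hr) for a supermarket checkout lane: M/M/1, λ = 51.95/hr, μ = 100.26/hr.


W ~ Exponential(μ−λ) for M/M/1.
μ − λ = 100.26 − 51.95 = 48.3100
P(W > t) = e^{−(μ−λ)t} = e^{−0.6570} = 0.518396

Final: 0.518396


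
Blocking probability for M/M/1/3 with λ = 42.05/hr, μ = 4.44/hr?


ρ = λ/μ = 42.05/4.44 = 9.4707
P_K = (1−ρ)ρ^K/(1−ρ^(K+1)) = (-8.4707·849.472042)/(1 − 8045.112474)
= -7195.640431/-8044.112474 = 0.894523

Final: 0.894523


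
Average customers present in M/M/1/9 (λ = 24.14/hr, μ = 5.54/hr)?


ρ = 24.14/5.54 = 4.3574
L = ρ[1 − (K+1)ρ^K + Kρ^(K+1)] / [(1−ρ)(1−ρ^(K+1))]
Numerator: 4.3574·(1 − 10·566301.235719 + 9·2467601.413403) = 72094943.847185
Denominator: (-3.3574)·(-2467600.413403) = 8284723.409620
L = 72094943.847185/8284723.409620 = 8.7022

Final: 8.7022


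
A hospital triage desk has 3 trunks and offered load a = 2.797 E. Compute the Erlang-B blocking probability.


B(c,a) = (a^c/c!) / Σ_{k=0}^{c} a^k/k!
a^3/3! = 3.646919
Σ terms (k=0..3): 1.00000 + 2.79700 + 3.91160 + 3.64692 = 11.355524
B = 3.646919/11.355524 = 0.321158

Final: 0.321158


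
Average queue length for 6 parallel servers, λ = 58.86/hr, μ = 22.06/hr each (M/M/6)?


a = λ/μ = 2.6682; ρ = a/6 = 0.4447
P₀ = 0.068800
Lq = P₀·a^c·ρ / (c!·(1−ρ)²) = 0.068800·360.81825·0.4447/(720·0.30836)
= 0.04972

Final: 0.04972


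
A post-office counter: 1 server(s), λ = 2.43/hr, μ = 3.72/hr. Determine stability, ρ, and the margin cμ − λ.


Total capacity cμ = 1·3.72 = 3.72/hr
ρ = λ/(cμ) = 2.43/3.72 = 0.6532
Stable ⇔ ρ < 1: YES
Spare capacity = cμ − λ = 3.72 − 2.43 = 1.29/hr

Final: ρ = 0.6532; stable; margin = 1.29/hr


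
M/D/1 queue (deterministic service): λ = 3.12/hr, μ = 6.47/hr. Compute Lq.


ρ = 3.12/6.47 = 0.4822
M/D/1: Lq = ρ²/(2(1−ρ)) = 0.2325/(2·0.5178) = 0.22456

Final: 0.22456


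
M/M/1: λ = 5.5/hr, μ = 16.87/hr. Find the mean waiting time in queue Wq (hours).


ρ = 5.5/16.87 = 0.3260
Wq = ρ/(μ−λ) = 0.3260/(16.87 − 5.5) = 0.3260/11.37 = 0.02867 hr

Final: 0.02867 hr


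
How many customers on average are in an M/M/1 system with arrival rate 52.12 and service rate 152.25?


ρ = λ/μ = 52.12/152.25 = 0.3423
L = ρ/(1−ρ) = 0.3423/(1 − 0.3423) = 0.3423/0.6577 = 0.5205

Final: 0.5205


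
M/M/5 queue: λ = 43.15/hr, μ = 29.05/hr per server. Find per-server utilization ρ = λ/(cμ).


ρ = λ/(cμ) = 43.15/(5·29.05) = 43.15/145.25 = 0.2971

Final: 0.2971


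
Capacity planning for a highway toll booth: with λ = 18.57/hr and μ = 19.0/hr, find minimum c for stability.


Stability requires cμ > λ ⇔ c > λ/μ.
λ/μ = 18.57/19.0 = 0.9774
Minimum integer c = ⌊0.9774⌋ + 1 = 1
Check: 1·19.0 = 19.00 > 18.57, while 0·19.0 = 0.00 ≤ 18.57

Final: 1 servers


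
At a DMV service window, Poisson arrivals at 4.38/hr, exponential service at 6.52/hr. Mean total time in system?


W = 1/(μ−λ) = 1/(6.52 − 4.38) = 1/2.14 = 0.4673 hr

Final: 0.4673 hr


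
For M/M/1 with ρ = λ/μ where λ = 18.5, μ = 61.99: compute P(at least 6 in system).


ρ = 18.5/61.99 = 0.2984
P(N ≥ n) = ρ^n = 0.2984^6 = 0.0007065

Final: 0.0007065


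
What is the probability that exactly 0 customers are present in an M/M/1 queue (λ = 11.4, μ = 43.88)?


ρ = 11.4/43.88 = 0.2598
P_n = (1−ρ)·ρ^n = (1 − 0.2598)·0.2598^0 = 0.7402·1.000000 = 0.740201

Final: 0.740201


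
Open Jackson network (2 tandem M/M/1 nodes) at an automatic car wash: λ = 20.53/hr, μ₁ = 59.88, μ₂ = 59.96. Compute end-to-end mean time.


Each node sees arrival rate λ = 20.53/hr (tandem ⇒ throughput preserved).
W₁ = 1/(μ₁−λ) = 1/(59.88−20.53) = 0.02541 hr
W₂ = 1/(μ₂−λ) = 1/(59.96−20.53) = 0.02536 hr
W_total = W₁ + W₂ = 0.02541 + 0.02536 = 0.05077 hr

Final: 0.05077 hr


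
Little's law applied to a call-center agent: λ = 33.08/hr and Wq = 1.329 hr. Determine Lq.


Lq = λWq = 33.08·1.329 = 43.9633

Final: 43.9633


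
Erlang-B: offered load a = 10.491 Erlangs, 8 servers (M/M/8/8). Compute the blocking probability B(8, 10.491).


B(c,a) = (a^c/c!) / Σ_{k=0}^{c} a^k/k!
a^8/8! = 3639.272475
Σ terms (k=0..8): 1.00000 + 10.49100 + 55.03054 + 192.44180 + 504.72673 + 1059.01763 + 1851.69232 + 2775.15774 + 3639.27248 = 10088.830232
B = 3639.272475/10088.830232 = 0.360723

Final: 0.360723


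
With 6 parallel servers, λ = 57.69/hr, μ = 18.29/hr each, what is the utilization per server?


ρ = λ/(cμ) = 57.69/(6·18.29) = 57.69/109.74 = 0.5257

Final: 0.5257


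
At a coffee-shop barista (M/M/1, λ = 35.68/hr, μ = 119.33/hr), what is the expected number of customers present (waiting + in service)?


ρ = λ/μ = 35.68/119.33 = 0.2990
L = ρ/(1−ρ) = 0.2990/(1 − 0.2990) = 0.2990/0.7010 = 0.4265

Final: 0.4265


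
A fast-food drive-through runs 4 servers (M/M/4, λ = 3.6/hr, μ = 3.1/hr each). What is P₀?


a = λ/μ = 3.6/3.1 = 1.1613; ρ = a/c = 0.2903
Σ_{k=0}^{3} a^k/k! (terms k=0..3) = 1.00000 + 1.16129 + 0.67430 + 0.26102 = 3.09661
Tail: a^4/(4!(1−ρ)) = 1.81871/(24·0.7097) = 0.10678
P₀ = 1/(3.09661 + 0.10678) = 1/3.20339 = 0.312170

Final: 0.312170


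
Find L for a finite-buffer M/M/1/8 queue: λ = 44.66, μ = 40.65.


ρ = 44.66/40.65 = 1.0986
L = ρ[1 − (K+1)ρ^K + Kρ^(K+1)] / [(1−ρ)(1−ρ^(K+1))]
Numerator: 1.0986·(1 − 9·2.122586 + 8·2.331973) = 0.607011
Denominator: (-0.09865)·(-1.331973) = 0.131395
L = 0.607011/0.131395 = 4.6197

Final: 4.6197


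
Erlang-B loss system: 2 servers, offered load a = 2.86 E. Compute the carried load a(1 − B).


B(2,2.86) = 0.514453 (Erlang-B)
Carried load = a(1 − B) = 2.86·(1 − 0.514453) = 2.86·0.485547 = 1.3887 E

Final: 1.3887 Erlangs


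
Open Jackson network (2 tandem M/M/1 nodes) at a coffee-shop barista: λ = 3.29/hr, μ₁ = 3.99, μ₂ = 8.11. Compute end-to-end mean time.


Each node sees arrival rate λ = 3.29/hr (tandem ⇒ throughput preserved).
W₁ = 1/(μ₁−λ) = 1/(3.99−3.29) = 1.42857 hr
W₂ = 1/(μ₂−λ) = 1/(8.11−3.29) = 0.20747 hr
W_total = W₁ + W₂ = 1.42857 + 0.20747 = 1.63604 hr

Final: 1.63604 hr


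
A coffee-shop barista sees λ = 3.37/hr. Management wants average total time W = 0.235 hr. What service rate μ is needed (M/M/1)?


W = 1/(μ−λ) ⇒ μ − λ = 1/W = 1/0.235 = 4.2553
μ = λ + 1/W = 3.37 + 4.2553 = 7.6253 per hr

Final: 7.6253 /hr


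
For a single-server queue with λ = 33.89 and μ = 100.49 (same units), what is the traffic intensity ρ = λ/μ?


ρ = λ/μ = 33.89/100.49 = 0.3372

Final: 0.3372


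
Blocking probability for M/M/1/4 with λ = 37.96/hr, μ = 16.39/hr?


ρ = λ/μ = 37.96/16.39 = 2.3160
P_K = (1−ρ)ρ^K/(1−ρ^(K+1)) = (-1.3160·28.773255)/(1 − 66.640194)
= -37.866938/-65.640194 = 0.576886

Final: 0.576886


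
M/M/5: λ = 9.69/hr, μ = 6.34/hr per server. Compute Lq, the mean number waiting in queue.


a = λ/μ = 1.5284; ρ = a/5 = 0.3057
P₀ = 0.216502
Lq = P₀·a^c·ρ / (c!·(1−ρ)²) = 0.216502·8.34013·0.3057/(120·0.48208)
= 0.009541

Final: 0.009541


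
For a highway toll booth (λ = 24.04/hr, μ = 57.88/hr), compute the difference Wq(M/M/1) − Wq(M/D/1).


ρ = 24.04/57.88 = 0.4153
Wq(M/M/1) = ρ/(μ−λ) = 0.4153/33.84 = 0.01227 hr
Wq(M/D/1) = ρ/(2(μ−λ)) = 0.006137 hr
Savings = 0.01227 − 0.006137 = 0.006137 hr

Final: 0.006137 hr


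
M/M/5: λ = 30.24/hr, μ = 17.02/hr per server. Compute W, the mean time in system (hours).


a = 1.7767; ρ = 0.3553; P₀ = 0.168520
Lq = P₀·a^c·ρ/(c!(1−ρ)²) = 0.02126
Wq = Lq/λ = 0.02126/30.24 = 0.0007031 hr
W = Wq + 1/μ = 0.0007031 + 0.05875 = 0.05946 hr

Final: 0.05946 hr


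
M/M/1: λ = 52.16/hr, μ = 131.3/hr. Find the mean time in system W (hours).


W = 1/(μ−λ) = 1/(131.3 − 52.16) = 1/79.14 = 0.01264 hr

Final: 0.01264 hr


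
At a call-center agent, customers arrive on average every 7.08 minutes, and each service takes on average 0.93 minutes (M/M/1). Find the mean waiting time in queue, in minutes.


λ = 60/7.08 = 8.4746 /hr
μ = 60/0.93 = 64.5161 /hr
ρ = λ/μ = 8.4746/64.5161 = 0.1314
Wq = ρ/(μ−λ) = 0.1314/(64.5161−8.4746) = 0.002344 hr
In minutes: 0.002344·60 = 0.1406 min

Final: 0.1406 min


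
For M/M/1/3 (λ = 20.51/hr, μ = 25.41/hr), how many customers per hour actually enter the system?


ρ = 0.8072; P_K = (1−ρ)ρ^3/(1−ρ^4) = 0.176199
λ_eff = λ(1 − P_K) = 20.51·(1 − 0.176199) = 20.51·0.823801 = 16.8962 /hr

Final: 16.8962 /hr


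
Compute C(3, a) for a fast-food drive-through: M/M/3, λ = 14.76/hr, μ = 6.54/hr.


a = λ/μ = 2.2569; ρ = a/3 = 0.7523
P₀ = 0.073865 (from M/M/c formula)
C(c,a) = [a^c/(c!(1−ρ))]·P₀ = [11.49545/(6·0.2477)]·0.073865
= 7.73459·0.073865 = 0.571315

Final: 0.571315


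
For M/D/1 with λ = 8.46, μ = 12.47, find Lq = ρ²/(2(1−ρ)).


ρ = 8.46/12.47 = 0.6784
M/D/1: Lq = ρ²/(2(1−ρ)) = 0.4603/(2·0.3216) = 0.71565

Final: 0.71565


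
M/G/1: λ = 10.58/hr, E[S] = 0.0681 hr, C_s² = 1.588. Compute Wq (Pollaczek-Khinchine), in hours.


ρ = λ·E[S] = 10.58·0.0681 = 0.7205
E[S²] = E[S]²(1+C_s²) = 0.0681²·(1+1.588) = 0.012002
Wq = λ·E[S²]/(2(1−ρ)) = 10.58·0.012002/(2·0.2795) = 0.22716 hr

Final: 0.22716 hr


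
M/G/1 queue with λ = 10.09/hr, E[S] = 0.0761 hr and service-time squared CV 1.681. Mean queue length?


ρ = λ·E[S] = 10.09·0.0761 = 0.7678
Lq = ρ²(1+C_s²)/(2(1−ρ)) = 0.5896·(1+1.681)/(2·0.2322)
= 0.5896·2.6810/0.4643 = 3.40446

Final: 3.40446


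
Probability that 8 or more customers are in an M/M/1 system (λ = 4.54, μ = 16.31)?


ρ = 4.54/16.31 = 0.2784
P(N ≥ n) = ρ^n = 0.2784^8 = 0.00003604

Final: 0.00003604


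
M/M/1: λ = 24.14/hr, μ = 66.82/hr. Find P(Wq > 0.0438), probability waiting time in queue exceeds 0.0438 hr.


ρ = 24.14/66.82 = 0.3613
P(Wq > t) = ρ·e^{−(μ−λ)t} = 0.3613·e^{−1.8694}
= 0.3613·0.154219 = 0.055714

Final: 0.055714


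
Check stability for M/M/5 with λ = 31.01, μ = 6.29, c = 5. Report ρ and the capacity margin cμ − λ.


Total capacity cμ = 5·6.29 = 31.45/hr
ρ = λ/(cμ) = 31.01/31.45 = 0.9860
Stable ⇔ ρ < 1: YES
Spare capacity = cμ − λ = 31.45 − 31.01 = 0.44/hr

Final: ρ = 0.9860; stable; margin = 0.44/hr


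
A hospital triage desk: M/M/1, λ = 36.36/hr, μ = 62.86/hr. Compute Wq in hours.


ρ = 36.36/62.86 = 0.5784
Wq = ρ/(μ−λ) = 0.5784/(62.86 − 36.36) = 0.5784/26.50 = 0.02183 hr

Final: 0.02183 hr


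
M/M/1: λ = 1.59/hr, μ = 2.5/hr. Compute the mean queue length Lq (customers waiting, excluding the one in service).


ρ = 1.59/2.5 = 0.6360
Lq = ρ²/(1−ρ) = 0.4045/0.3640 = 1.1113

Final: 1.1113


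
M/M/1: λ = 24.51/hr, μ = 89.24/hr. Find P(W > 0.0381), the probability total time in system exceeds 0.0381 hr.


W ~ Exponential(μ−λ) for M/M/1.
μ − λ = 89.24 − 24.51 = 64.7300
P(W > t) = e^{−(μ−λ)t} = e^{−2.4662} = 0.084906

Final: 0.084906


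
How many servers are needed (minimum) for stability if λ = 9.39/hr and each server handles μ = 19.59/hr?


Stability requires cμ > λ ⇔ c > λ/μ.
λ/μ = 9.39/19.59 = 0.4793
Minimum integer c = ⌊0.4793⌋ + 1 = 1
Check: 1·19.59 = 19.59 > 9.39, while 0·19.59 = 0.00 ≤ 9.39

Final: 1 servers


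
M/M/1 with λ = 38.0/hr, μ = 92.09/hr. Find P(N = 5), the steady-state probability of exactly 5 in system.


ρ = 38.0/92.09 = 0.4126
P_n = (1−ρ)·ρ^n = (1 − 0.4126)·0.4126^5 = 0.5874·0.011963 = 0.007027

Final: 0.007027


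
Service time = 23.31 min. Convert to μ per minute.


μ = 1/(service time) in consistent units.
1 minute = 1 min, so μ = 1/23.31 = 0.04290 per minute

Final: 0.04290 /min


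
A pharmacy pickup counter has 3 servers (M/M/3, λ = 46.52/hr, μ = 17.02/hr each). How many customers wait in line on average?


a = λ/μ = 2.7333; ρ = a/3 = 0.9111
P₀ = 0.021861
Lq = P₀·a^c·ρ / (c!·(1−ρ)²) = 0.021861·20.41928·0.9111/(6·0.007906)
= 8.57371

Final: 8.57371


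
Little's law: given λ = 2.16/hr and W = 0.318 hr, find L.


L = λW = 2.16·0.318 = 0.6869

Final: 0.6869


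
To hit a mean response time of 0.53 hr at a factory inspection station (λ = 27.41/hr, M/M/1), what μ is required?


W = 1/(μ−λ) ⇒ μ − λ = 1/W = 1/0.53 = 1.8868
μ = λ + 1/W = 27.41 + 1.8868 = 29.2968 per hr

Final: 29.2968 /hr


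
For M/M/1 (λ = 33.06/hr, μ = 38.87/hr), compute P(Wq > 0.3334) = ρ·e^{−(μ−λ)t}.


ρ = 33.06/38.87 = 0.8505
P(Wq > t) = ρ·e^{−(μ−λ)t} = 0.8505·e^{−1.9371}
= 0.8505·0.144128 = 0.122585

Final: 0.122585


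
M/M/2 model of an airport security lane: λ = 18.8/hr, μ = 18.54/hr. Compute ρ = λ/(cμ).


ρ = λ/(cμ) = 18.8/(2·18.54) = 18.8/37.08 = 0.5070

Final: 0.5070


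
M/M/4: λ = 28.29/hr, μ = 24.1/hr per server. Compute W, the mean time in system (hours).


a = 1.1739; ρ = 0.2935; P₀ = 0.308224
Lq = P₀·a^c·ρ/(c!(1−ρ)²) = 0.01434
Wq = Lq/λ = 0.01434/28.29 = 0.0005067 hr
W = Wq + 1/μ = 0.0005067 + 0.04149 = 0.04200 hr

Final: 0.04200 hr


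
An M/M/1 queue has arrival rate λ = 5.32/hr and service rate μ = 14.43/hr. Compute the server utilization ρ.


ρ = λ/μ = 5.32/14.43 = 0.3687

Final: 0.3687


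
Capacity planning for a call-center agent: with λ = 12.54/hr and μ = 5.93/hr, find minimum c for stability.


Stability requires cμ > λ ⇔ c > λ/μ.
λ/μ = 12.54/5.93 = 2.1147
Minimum integer c = ⌊2.1147⌋ + 1 = 3
Check: 3·5.93 = 17.79 > 12.54, while 2·5.93 = 11.86 ≤ 12.54

Final: 3 servers


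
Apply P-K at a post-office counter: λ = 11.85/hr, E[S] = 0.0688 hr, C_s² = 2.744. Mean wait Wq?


ρ = λ·E[S] = 11.85·0.0688 = 0.8153
E[S²] = E[S]²(1+C_s²) = 0.0688²·(1+2.744) = 0.017722
Wq = λ·E[S²]/(2(1−ρ)) = 11.85·0.017722/(2·0.1847) = 0.56844 hr

Final: 0.56844 hr
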